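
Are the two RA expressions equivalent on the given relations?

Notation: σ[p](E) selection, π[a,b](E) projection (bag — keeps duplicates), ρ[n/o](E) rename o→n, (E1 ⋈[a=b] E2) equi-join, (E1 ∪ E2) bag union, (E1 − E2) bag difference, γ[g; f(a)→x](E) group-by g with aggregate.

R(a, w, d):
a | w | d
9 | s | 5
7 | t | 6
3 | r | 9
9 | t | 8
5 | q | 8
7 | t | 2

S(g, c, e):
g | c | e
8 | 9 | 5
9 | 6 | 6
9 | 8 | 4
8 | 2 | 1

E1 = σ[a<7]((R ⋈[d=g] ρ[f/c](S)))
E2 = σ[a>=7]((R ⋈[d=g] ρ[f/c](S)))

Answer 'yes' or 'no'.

E1 subexpression sizes:
  R → 6
  S → 4
  ρ[f/c](S) → 4
  (R ⋈[d=g] ρ[f/c](S)) → 6
  σ[a<7]((R ⋈[d=g] ρ[f/c](S))) → 4
E2 subexpression sizes:
  R → 6
  S → 4
  ρ[f/c](S) → 4
  (R ⋈[d=g] ρ[f/c](S)) → 6
  σ[a>=7]((R ⋈[d=g] ρ[f/c](S))) → 2

E1 result:
a | w | d | g | f | e
3 | r | 9 | 9 | 6 | 6
3 | r | 9 | 9 | 8 | 4
5 | q | 8 | 8 | 2 | 1
5 | q | 8 | 8 | 9 | 5
E2 result:
a | w | d | g | f | e
9 | t | 8 | 8 | 2 | 1
9 | t | 8 | 8 | 9 | 5
Witness: (5, 'q', 8, 8, 9, 5) appears 1× in E1 but 0× in E2.

no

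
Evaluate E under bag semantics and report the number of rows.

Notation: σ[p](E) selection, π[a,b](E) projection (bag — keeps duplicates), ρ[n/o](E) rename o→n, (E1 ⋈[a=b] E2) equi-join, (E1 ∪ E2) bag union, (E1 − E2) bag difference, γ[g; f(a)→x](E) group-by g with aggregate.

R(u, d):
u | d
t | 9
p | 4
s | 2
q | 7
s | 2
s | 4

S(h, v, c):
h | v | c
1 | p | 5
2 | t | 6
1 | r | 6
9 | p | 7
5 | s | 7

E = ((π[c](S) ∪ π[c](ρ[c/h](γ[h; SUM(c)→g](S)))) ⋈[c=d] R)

Stepwise |·|:
  S → 5
  π[c](S) → 5
  S → 5
  γ[h; SUM(c)→g](S) → 4
  ρ[c/h](γ[h; SUM(c)→g](S)) → 4
  π[c](ρ[c/h](γ[h; SUM(c)→g](S))) → 4
  (π[c](S) ∪ π[c](ρ[c/h](γ[h; SUM(c)→g](S)))) → 9
  R → 6
  ((π[c](S) ∪ π[c](ρ[c/h](γ[h; SUM(c)→g](S)))) ⋈[c=d] R) → 5

|E| = 5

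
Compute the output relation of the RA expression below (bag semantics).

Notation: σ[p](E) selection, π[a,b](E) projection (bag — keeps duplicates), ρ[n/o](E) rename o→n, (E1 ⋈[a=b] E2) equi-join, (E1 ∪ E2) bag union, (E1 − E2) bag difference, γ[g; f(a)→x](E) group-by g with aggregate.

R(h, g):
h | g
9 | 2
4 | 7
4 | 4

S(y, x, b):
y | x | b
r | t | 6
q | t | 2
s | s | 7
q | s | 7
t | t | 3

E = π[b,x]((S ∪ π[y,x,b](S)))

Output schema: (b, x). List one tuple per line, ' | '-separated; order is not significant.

Row counts bottom-up:
  S → 5
  S → 5
  π[y,x,b](S) → 5
  (S ∪ π[y,x,b](S)) → 10
  π[b,x]((S ∪ π[y,x,b](S))) → 10

== RESULT ==
b | x
2 | t
2 | t
3 | t
3 | t
6 | t
6 | t
7 | s
7 | s
7 | s
7 | s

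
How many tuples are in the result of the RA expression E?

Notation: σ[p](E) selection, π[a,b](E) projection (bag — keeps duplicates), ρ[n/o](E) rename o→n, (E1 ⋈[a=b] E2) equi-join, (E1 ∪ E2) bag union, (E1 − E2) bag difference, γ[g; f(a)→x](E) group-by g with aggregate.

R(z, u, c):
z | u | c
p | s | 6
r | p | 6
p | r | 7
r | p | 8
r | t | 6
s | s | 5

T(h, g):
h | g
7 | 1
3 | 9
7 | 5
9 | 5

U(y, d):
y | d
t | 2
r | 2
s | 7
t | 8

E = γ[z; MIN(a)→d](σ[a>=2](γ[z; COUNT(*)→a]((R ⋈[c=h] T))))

Per-node cardinality:
  R → 6
  T → 4
  (R ⋈[c=h] T) → 2
  γ[z; COUNT(*)→a]((R ⋈[c=h] T)) → 1
  σ[a>=2](γ[z; COUNT(*)→a]((R ⋈[c=h] T))) → 1
  γ[z; MIN(a)→d](σ[a>=2](γ[z; COUNT(*)→a]((R ⋈[c=h] T)))) → 1

|E| = 1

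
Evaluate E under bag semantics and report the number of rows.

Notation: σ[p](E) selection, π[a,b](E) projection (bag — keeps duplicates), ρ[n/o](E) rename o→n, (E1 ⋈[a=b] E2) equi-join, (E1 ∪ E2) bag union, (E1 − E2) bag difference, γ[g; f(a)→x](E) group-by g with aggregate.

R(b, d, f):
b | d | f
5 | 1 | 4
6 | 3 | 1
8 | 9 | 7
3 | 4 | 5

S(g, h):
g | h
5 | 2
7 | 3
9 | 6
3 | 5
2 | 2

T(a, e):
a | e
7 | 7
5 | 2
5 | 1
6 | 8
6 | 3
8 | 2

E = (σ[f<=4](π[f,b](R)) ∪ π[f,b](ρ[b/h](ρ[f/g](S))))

Subexpression sizes:
  R → 4
  π[f,b](R) → 4
  σ[f<=4](π[f,b](R)) → 2
  S → 5
  ρ[f/g](S) → 5
  ρ[b/h](ρ[f/g](S)) → 5
  π[f,b](ρ[b/h](ρ[f/g](S))) → 5
  (σ[f<=4](π[f,b](R)) ∪ π[f,b](ρ[b/h](ρ[f/g](S)))) → 7

|E| = 7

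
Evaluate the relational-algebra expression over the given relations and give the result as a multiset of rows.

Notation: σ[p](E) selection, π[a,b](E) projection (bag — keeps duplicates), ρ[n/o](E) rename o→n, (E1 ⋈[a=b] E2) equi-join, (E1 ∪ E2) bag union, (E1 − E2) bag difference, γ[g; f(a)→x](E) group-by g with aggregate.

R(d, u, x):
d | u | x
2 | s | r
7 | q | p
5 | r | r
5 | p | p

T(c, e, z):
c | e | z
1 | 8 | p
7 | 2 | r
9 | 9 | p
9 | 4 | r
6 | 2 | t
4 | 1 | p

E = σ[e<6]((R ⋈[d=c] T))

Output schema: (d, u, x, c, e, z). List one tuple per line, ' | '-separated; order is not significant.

Stepwise |·|:
  R → 4
  T → 6
  (R ⋈[d=c] T) → 1
  σ[e<6]((R ⋈[d=c] T)) → 1

== RESULT ==
d | u | x | c | e | z
7 | q | p | 7 | 2 | r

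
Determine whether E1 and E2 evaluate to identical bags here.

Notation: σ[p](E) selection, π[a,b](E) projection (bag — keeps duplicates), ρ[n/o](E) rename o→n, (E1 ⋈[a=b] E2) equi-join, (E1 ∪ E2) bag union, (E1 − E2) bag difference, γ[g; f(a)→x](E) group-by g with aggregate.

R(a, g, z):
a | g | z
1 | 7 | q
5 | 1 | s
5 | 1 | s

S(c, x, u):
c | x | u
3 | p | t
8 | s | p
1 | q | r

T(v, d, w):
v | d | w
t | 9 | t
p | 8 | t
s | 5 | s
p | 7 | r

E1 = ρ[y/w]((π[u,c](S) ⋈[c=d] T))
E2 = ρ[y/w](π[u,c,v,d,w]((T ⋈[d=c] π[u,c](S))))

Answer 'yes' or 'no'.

E1 stepwise |·|:
  S → 3
  π[u,c](S) → 3
  T → 4
  (π[u,c](S) ⋈[c=d] T) → 1
  ρ[y/w]((π[u,c](S) ⋈[c=d] T)) → 1
E2 stepwise |·|:
  T → 4
  S → 3
  π[u,c](S) → 3
  (T ⋈[d=c] π[u,c](S)) → 1
  π[u,c,v,d,w]((T ⋈[d=c] π[u,c](S))) → 1
  ρ[y/w](π[u,c,v,d,w]((T ⋈[d=c] π[u,c](S)))) → 1

E1 and E2 produce the same multiset:
u | c | v | d | y
p | 8 | p | 8 | t

yes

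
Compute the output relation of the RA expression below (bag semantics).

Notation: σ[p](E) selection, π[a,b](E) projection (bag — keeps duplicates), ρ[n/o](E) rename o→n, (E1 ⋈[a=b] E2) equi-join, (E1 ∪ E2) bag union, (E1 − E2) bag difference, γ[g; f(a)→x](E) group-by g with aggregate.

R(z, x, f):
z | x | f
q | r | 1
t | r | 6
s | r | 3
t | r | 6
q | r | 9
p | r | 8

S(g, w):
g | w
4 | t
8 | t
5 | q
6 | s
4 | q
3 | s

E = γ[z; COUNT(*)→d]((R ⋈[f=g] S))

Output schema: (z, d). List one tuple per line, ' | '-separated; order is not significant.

Row counts bottom-up:
  R → 6
  S → 6
  (R ⋈[f=g] S) → 4
  γ[z; COUNT(*)→d]((R ⋈[f=g] S)) → 3

== RESULT ==
z | d
p | 1
s | 1
t | 2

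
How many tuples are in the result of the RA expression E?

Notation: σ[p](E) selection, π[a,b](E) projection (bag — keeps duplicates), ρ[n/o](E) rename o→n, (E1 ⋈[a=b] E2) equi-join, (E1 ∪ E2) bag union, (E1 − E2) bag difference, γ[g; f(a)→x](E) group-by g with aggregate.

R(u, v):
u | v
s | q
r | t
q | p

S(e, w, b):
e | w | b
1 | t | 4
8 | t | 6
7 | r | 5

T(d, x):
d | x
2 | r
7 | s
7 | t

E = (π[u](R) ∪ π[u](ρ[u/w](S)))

Stepwise |·|:
  R → 3
  π[u](R) → 3
  S → 3
  ρ[u/w](S) → 3
  π[u](ρ[u/w](S)) → 3
  (π[u](R) ∪ π[u](ρ[u/w](S))) → 6

|E| = 6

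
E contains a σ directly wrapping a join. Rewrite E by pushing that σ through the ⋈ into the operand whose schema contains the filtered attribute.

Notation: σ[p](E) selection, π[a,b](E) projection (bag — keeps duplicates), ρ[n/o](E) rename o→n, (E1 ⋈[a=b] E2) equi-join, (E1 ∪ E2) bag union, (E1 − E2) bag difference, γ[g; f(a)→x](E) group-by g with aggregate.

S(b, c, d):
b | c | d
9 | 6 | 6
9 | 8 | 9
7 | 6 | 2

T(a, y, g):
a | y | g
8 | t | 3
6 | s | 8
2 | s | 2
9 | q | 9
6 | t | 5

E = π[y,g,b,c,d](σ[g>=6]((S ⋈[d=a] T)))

σ filters on g, owned by the right side.
E' = π[y,g,b,c,d]((S ⋈[d=a] σ[g>=6](T)))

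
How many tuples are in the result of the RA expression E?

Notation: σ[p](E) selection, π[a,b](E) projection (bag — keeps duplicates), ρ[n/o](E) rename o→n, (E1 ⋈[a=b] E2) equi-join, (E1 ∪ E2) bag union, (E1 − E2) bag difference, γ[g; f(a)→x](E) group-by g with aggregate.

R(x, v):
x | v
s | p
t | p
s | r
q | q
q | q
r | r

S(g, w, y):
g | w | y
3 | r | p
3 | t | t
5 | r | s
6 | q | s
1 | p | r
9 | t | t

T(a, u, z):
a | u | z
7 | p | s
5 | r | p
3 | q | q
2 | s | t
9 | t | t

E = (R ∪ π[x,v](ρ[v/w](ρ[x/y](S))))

Row counts bottom-up:
  R → 6
  S → 6
  ρ[x/y](S) → 6
  ρ[v/w](ρ[x/y](S)) → 6
  π[x,v](ρ[v/w](ρ[x/y](S))) → 6
  (R ∪ π[x,v](ρ[v/w](ρ[x/y](S)))) → 12

|E| = 12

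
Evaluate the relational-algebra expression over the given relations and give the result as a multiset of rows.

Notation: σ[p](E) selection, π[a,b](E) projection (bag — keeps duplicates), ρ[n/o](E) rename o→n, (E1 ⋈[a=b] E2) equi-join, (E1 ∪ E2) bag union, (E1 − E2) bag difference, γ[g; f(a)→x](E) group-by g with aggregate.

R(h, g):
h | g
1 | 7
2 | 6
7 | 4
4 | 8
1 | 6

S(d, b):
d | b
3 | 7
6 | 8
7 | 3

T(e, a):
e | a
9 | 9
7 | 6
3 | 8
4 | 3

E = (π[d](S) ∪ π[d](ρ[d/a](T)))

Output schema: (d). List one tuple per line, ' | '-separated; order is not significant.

Per-node cardinality:
  S → 3
  π[d](S) → 3
  T → 4
  ρ[d/a](T) → 4
  π[d](ρ[d/a](T)) → 4
  (π[d](S) ∪ π[d](ρ[d/a](T))) → 7

== RESULT ==
d
3
3
6
6
7
8
9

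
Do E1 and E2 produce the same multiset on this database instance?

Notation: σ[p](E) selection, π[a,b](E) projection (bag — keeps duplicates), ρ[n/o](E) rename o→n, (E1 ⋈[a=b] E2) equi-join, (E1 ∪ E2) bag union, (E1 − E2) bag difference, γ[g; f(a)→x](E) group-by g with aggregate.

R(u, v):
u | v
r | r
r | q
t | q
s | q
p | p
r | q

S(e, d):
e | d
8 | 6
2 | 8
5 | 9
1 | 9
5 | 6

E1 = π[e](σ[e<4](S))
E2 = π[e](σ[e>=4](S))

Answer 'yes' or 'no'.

E1 subexpression sizes:
  S → 5
  σ[e<4](S) → 2
  π[e](σ[e<4](S)) → 2
E2 subexpression sizes:
  S → 5
  σ[e>=4](S) → 3
  π[e](σ[e>=4](S)) → 3

E1 result:
e
1
2
E2 result:
e
5
5
8
Witness: (1,) appears 1× in E1 but 0× in E2.

no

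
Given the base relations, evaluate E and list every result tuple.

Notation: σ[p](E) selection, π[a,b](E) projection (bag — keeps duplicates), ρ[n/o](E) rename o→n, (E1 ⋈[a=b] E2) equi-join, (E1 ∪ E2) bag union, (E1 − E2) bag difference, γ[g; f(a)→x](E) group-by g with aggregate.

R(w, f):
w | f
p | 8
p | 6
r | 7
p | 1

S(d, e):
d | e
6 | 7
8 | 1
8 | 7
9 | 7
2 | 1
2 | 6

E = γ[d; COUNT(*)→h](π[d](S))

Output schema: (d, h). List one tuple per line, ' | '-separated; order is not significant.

Stepwise |·|:
  S → 6
  π[d](S) → 6
  γ[d; COUNT(*)→h](π[d](S)) → 4

== RESULT ==
d | h
2 | 2
6 | 1
8 | 2
9 | 1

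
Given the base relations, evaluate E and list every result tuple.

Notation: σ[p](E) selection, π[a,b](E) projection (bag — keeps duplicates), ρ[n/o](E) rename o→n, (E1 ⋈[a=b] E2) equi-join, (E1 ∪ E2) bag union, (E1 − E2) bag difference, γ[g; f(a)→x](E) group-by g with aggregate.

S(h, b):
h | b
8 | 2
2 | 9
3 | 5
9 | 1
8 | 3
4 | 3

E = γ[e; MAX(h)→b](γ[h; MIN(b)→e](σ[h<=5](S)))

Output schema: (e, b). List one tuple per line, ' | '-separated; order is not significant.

Row counts bottom-up:
  S → 6
  σ[h<=5](S) → 3
  γ[h; MIN(b)→e](σ[h<=5](S)) → 3
  γ[e; MAX(h)→b](γ[h; MIN(b)→e](σ[h<=5](S))) → 3

== RESULT ==
e | b
3 | 4
5 | 3
9 | 2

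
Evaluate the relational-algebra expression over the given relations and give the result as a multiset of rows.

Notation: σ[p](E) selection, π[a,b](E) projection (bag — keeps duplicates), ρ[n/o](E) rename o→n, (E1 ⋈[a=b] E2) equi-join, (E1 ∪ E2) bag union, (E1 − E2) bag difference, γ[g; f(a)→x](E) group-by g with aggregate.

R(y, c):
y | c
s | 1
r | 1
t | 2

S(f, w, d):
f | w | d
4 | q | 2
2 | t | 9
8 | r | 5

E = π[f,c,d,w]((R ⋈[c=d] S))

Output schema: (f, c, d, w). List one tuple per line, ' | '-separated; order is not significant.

Subexpression sizes:
  R → 3
  S → 3
  (R ⋈[c=d] S) → 1
  π[f,c,d,w]((R ⋈[c=d] S)) → 1

== RESULT ==
f | c | d | w
4 | 2 | 2 | q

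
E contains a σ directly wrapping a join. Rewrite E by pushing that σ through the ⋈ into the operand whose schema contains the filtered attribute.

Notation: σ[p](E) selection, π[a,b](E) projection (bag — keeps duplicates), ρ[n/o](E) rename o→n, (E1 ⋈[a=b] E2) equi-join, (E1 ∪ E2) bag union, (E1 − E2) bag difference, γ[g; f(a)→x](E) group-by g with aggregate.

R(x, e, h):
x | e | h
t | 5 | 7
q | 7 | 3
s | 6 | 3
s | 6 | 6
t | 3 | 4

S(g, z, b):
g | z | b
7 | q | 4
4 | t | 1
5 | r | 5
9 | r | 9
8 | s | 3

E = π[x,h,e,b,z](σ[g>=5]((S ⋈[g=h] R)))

σ filters on g, owned by the left side.
E' = π[x,h,e,b,z]((σ[g>=5](S) ⋈[g=h] R))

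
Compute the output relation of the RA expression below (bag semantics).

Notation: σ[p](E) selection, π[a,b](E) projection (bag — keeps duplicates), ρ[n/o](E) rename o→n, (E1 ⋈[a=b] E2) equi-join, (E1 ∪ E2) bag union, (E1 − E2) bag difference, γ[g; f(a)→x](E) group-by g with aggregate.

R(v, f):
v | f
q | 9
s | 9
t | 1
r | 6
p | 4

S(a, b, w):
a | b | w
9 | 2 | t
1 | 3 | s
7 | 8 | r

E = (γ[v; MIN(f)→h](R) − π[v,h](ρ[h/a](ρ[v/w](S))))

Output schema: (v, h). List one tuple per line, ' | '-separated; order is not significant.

Stepwise |·|:
  R → 5
  γ[v; MIN(f)→h](R) → 5
  S → 3
  ρ[v/w](S) → 3
  ρ[h/a](ρ[v/w](S)) → 3
  π[v,h](ρ[h/a](ρ[v/w](S))) → 3
  (γ[v; MIN(f)→h](R) − π[v,h](ρ[h/a](ρ[v/w](S)))) → 5

== RESULT ==
v | h
p | 4
q | 9
r | 6
s | 9
t | 1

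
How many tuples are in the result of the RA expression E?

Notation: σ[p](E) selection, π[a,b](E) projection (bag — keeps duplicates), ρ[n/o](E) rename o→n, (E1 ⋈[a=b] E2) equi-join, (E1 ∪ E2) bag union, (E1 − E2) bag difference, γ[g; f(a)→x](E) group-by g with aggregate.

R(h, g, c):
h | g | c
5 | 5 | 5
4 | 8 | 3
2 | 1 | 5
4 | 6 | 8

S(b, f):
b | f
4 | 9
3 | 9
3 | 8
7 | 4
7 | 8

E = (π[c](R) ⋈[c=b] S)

Stepwise |·|:
  R → 4
  π[c](R) → 4
  S → 5
  (π[c](R) ⋈[c=b] S) → 2

|E| = 2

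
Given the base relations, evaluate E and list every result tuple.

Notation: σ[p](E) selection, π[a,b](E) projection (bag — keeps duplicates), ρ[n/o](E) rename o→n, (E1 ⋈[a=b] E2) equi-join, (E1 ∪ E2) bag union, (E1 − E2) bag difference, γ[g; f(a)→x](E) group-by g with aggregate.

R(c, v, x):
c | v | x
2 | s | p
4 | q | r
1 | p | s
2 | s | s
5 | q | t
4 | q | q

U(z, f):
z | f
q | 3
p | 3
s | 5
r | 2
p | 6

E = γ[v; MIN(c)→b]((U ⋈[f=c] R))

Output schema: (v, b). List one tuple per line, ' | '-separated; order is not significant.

Stepwise |·|:
  U → 5
  R → 6
  (U ⋈[f=c] R) → 3
  γ[v; MIN(c)→b]((U ⋈[f=c] R)) → 2

== RESULT ==
v | b
q | 5
s | 2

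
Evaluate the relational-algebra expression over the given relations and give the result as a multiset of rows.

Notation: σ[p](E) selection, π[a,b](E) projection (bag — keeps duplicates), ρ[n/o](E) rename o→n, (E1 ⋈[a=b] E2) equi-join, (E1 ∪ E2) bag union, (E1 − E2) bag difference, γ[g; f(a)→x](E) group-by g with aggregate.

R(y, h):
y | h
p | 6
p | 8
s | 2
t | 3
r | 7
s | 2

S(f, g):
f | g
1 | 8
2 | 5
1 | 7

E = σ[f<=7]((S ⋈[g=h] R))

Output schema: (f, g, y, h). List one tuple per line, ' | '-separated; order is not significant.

Stepwise |·|:
  S → 3
  R → 6
  (S ⋈[g=h] R) → 2
  σ[f<=7]((S ⋈[g=h] R)) → 2

== RESULT ==
f | g | y | h
1 | 7 | r | 7
1 | 8 | p | 8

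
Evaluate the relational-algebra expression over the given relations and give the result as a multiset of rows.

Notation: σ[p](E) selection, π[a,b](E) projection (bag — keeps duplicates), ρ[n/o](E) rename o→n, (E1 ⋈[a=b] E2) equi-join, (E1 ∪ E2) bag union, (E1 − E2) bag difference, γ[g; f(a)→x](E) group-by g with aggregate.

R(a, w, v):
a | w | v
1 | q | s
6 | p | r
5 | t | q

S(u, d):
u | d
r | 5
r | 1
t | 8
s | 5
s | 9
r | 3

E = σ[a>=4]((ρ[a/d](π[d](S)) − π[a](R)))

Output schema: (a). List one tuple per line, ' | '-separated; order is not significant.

Subexpression sizes:
  S → 6
  π[d](S) → 6
  ρ[a/d](π[d](S)) → 6
  R → 3
  π[a](R) → 3
  (ρ[a/d](π[d](S)) − π[a](R)) → 4
  σ[a>=4]((ρ[a/d](π[d](S)) − π[a](R))) → 3

== RESULT ==
a
5
8
9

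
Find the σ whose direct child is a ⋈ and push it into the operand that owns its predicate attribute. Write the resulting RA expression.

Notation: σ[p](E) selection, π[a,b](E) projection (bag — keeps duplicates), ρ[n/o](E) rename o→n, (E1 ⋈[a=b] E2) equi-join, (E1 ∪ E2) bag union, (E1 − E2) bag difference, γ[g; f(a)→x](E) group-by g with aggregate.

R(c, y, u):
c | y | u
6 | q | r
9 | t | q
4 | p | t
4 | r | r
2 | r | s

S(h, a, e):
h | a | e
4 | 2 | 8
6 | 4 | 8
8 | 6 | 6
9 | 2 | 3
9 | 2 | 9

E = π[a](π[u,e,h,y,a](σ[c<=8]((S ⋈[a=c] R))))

σ filters on c, owned by the right side.
E' = π[a](π[u,e,h,y,a]((S ⋈[a=c] σ[c<=8](R))))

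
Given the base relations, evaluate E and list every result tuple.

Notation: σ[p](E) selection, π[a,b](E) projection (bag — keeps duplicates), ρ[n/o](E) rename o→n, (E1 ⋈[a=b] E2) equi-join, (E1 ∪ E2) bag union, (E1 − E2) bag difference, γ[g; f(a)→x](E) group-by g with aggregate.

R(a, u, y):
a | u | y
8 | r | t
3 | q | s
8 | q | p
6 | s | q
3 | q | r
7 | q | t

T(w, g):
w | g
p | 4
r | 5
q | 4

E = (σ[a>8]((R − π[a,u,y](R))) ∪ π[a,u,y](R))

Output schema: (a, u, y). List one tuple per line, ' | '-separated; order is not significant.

Subexpression sizes:
  R → 6
  R → 6
  π[a,u,y](R) → 6
  (R − π[a,u,y](R)) → 0
  σ[a>8]((R − π[a,u,y](R))) → 0
  R → 6
  π[a,u,y](R) → 6
  (σ[a>8]((R − π[a,u,y](R))) ∪ π[a,u,y](R)) → 6

== RESULT ==
a | u | y
3 | q | r
3 | q | s
6 | s | q
7 | q | t
8 | q | p
8 | r | t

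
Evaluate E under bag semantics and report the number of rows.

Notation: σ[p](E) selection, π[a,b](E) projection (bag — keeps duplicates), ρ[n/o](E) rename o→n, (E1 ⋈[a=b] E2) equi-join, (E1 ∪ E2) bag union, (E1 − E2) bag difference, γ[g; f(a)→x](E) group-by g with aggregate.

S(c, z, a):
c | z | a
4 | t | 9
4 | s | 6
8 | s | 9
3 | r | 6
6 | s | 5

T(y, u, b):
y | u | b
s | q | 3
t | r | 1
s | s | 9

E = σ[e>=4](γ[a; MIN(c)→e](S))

Stepwise |·|:
  S → 5
  γ[a; MIN(c)→e](S) → 3
  σ[e>=4](γ[a; MIN(c)→e](S)) → 2

|E| = 2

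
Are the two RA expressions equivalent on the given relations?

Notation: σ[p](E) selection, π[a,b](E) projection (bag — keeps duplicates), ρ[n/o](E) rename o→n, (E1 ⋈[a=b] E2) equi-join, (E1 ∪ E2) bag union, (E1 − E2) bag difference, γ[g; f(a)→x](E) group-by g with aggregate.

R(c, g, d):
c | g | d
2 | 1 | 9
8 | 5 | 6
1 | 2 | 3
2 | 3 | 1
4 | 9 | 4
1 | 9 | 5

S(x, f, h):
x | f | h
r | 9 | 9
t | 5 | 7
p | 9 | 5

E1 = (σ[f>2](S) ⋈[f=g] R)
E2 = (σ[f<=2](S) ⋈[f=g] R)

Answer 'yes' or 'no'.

E1 stepwise |·|:
  S → 3
  σ[f>2](S) → 3
  R → 6
  (σ[f>2](S) ⋈[f=g] R) → 5
E2 stepwise |·|:
  S → 3
  σ[f<=2](S) → 0
  R → 6
  (σ[f<=2](S) ⋈[f=g] R) → 0

E1 result:
x | f | h | c | g | d
p | 9 | 5 | 1 | 9 | 5
p | 9 | 5 | 4 | 9 | 4
r | 9 | 9 | 1 | 9 | 5
r | 9 | 9 | 4 | 9 | 4
t | 5 | 7 | 8 | 5 | 6
E2 result:
x | f | h | c | g | d
(0 rows)
Witness: ('r', 9, 9, 4, 9, 4) appears 1× in E1 but 0× in E2.

no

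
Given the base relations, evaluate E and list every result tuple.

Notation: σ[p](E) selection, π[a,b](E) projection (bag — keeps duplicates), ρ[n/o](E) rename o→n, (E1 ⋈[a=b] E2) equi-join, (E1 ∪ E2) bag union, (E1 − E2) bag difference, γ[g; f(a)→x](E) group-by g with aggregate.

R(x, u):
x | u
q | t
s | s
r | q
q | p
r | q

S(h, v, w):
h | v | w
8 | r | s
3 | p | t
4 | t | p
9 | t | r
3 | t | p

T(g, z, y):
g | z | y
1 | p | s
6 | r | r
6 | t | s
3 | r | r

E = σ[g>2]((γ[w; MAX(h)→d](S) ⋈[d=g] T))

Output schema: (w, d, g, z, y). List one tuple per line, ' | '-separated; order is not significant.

Row counts bottom-up:
  S → 5
  γ[w; MAX(h)→d](S) → 4
  T → 4
  (γ[w; MAX(h)→d](S) ⋈[d=g] T) → 1
  σ[g>2]((γ[w; MAX(h)→d](S) ⋈[d=g] T)) → 1

== RESULT ==
w | d | g | z | y
t | 3 | 3 | r | r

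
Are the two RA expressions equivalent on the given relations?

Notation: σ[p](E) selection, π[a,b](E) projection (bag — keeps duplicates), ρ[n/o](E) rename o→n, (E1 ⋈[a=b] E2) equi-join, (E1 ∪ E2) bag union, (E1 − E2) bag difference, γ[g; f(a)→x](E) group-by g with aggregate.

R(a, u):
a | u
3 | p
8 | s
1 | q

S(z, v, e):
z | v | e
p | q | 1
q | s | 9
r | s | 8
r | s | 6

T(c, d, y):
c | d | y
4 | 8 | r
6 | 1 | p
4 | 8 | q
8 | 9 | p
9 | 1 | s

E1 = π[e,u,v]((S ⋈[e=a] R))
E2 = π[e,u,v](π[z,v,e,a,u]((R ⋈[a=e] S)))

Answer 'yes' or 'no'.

E1 stepwise |·|:
  S → 4
  R → 3
  (S ⋈[e=a] R) → 2
  π[e,u,v]((S ⋈[e=a] R)) → 2
E2 stepwise |·|:
  R → 3
  S → 4
  (R ⋈[a=e] S) → 2
  π[z,v,e,a,u]((R ⋈[a=e] S)) → 2
  π[e,u,v](π[z,v,e,a,u]((R ⋈[a=e] S))) → 2

E1 and E2 produce the same multiset:
e | u | v
1 | q | q
8 | s | s

yes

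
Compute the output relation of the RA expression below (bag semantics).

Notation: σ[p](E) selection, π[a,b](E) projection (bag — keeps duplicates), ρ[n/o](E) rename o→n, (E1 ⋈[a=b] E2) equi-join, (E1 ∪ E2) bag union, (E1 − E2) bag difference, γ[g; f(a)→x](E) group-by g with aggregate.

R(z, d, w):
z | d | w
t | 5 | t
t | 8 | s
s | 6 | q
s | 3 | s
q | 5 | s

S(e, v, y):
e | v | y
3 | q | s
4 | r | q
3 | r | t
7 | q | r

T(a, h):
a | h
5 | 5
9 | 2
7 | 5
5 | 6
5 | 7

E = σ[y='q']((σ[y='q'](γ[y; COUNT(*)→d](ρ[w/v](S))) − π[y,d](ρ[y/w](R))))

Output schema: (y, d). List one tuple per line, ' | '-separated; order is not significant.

Per-node cardinality:
  S → 4
  ρ[w/v](S) → 4
  γ[y; COUNT(*)→d](ρ[w/v](S)) → 4
  σ[y='q'](γ[y; COUNT(*)→d](ρ[w/v](S))) → 1
  R → 5
  ρ[y/w](R) → 5
  π[y,d](ρ[y/w](R)) → 5
  (σ[y='q'](γ[y; COUNT(*)→d](ρ[w/v](S))) − π[y,d](ρ[y/w](R))) → 1
  σ[y='q']((σ[y='q'](γ[y; COUNT(*)→d](ρ[w/v](S))) − π[y,d](ρ[y/w](R)))) → 1

== RESULT ==
y | d
q | 1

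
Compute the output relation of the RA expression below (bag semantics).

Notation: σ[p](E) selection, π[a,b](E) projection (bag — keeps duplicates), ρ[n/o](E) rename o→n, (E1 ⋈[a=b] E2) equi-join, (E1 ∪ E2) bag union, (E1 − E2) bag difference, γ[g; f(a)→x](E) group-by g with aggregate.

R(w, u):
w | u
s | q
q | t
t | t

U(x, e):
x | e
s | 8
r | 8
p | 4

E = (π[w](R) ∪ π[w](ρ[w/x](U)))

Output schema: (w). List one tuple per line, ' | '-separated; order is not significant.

Subexpression sizes:
  R → 3
  π[w](R) → 3
  U → 3
  ρ[w/x](U) → 3
  π[w](ρ[w/x](U)) → 3
  (π[w](R) ∪ π[w](ρ[w/x](U))) → 6

== RESULT ==
w
p
q
r
s
s
t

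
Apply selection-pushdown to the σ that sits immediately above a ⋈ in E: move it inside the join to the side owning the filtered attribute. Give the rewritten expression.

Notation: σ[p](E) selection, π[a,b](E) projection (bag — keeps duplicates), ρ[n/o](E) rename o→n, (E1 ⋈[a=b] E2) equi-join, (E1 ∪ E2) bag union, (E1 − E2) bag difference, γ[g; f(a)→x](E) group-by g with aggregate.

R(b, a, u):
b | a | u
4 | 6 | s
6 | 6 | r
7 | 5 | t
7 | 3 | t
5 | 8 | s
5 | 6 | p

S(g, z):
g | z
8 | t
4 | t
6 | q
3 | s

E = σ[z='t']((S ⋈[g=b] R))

σ filters on z, owned by the left side.
E' = (σ[z='t'](S) ⋈[g=b] R)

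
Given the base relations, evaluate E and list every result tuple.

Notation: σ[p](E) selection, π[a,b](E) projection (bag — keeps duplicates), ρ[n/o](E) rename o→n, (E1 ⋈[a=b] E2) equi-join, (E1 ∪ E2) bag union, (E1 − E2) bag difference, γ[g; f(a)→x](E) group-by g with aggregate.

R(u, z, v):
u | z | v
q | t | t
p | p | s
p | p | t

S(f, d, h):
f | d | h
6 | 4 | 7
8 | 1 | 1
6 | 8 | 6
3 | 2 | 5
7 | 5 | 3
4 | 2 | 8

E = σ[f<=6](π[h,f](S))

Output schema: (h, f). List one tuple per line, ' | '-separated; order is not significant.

Stepwise |·|:
  S → 6
  π[h,f](S) → 6
  σ[f<=6](π[h,f](S)) → 4

== RESULT ==
h | f
5 | 3
6 | 6
7 | 6
8 | 4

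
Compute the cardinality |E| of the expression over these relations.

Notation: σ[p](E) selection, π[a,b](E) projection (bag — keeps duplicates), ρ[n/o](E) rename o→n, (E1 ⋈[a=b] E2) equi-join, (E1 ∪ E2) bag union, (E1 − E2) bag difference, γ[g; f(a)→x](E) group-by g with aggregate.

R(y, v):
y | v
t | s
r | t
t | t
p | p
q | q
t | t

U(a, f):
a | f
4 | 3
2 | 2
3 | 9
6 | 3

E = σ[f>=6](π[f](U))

Subexpression sizes:
  U → 4
  π[f](U) → 4
  σ[f>=6](π[f](U)) → 1

|E| = 1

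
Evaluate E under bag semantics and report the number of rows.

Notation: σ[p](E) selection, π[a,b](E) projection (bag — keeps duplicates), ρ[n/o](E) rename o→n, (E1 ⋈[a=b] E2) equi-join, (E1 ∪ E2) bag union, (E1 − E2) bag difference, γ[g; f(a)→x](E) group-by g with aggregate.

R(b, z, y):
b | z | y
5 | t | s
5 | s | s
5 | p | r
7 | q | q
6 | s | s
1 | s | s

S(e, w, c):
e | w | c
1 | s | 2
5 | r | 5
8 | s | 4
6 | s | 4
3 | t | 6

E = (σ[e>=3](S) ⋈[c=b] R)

Stepwise |·|:
  S → 5
  σ[e>=3](S) → 4
  R → 6
  (σ[e>=3](S) ⋈[c=b] R) → 4

|E| = 4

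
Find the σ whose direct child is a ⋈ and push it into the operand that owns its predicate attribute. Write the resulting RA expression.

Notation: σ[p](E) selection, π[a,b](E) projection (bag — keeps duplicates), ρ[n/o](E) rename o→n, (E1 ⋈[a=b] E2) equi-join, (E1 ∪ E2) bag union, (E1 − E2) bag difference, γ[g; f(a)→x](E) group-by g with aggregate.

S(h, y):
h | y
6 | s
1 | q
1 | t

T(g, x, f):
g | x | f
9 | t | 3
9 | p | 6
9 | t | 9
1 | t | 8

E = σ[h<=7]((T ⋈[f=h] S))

σ filters on h, owned by the right side.
E' = (T ⋈[f=h] σ[h<=7](S))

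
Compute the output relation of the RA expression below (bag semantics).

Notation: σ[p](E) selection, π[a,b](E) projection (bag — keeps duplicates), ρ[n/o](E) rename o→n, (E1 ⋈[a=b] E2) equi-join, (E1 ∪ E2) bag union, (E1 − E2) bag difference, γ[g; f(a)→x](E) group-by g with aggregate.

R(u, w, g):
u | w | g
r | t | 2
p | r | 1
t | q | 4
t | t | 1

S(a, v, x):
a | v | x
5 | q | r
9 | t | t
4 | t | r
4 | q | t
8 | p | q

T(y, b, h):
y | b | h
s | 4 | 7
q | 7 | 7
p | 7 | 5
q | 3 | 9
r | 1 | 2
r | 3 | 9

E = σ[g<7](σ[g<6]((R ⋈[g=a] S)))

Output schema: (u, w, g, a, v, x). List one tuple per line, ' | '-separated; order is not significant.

Per-node cardinality:
  R → 4
  S → 5
  (R ⋈[g=a] S) → 2
  σ[g<6]((R ⋈[g=a] S)) → 2
  σ[g<7](σ[g<6]((R ⋈[g=a] S))) → 2

== RESULT ==
u | w | g | a | v | x
t | q | 4 | 4 | q | t
t | q | 4 | 4 | t | r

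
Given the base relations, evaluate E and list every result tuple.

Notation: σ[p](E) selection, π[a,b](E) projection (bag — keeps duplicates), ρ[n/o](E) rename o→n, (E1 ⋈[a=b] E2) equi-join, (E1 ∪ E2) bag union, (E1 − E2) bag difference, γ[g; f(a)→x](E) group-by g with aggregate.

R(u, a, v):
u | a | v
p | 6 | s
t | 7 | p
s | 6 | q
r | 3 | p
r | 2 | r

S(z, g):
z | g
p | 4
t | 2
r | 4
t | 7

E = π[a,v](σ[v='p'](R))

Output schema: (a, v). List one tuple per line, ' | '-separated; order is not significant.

Row counts bottom-up:
  R → 5
  σ[v='p'](R) → 2
  π[a,v](σ[v='p'](R)) → 2

== RESULT ==
a | v
3 | p
7 | p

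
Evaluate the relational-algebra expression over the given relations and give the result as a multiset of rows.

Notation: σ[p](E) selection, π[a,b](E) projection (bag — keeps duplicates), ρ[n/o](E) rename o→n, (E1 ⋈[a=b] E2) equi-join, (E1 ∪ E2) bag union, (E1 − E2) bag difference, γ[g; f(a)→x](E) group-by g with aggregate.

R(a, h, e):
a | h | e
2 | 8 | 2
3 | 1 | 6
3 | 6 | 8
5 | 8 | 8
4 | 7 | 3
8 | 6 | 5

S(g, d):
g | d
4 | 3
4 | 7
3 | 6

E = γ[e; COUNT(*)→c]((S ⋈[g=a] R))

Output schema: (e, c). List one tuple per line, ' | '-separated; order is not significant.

Row counts bottom-up:
  S → 3
  R → 6
  (S ⋈[g=a] R) → 4
  γ[e; COUNT(*)→c]((S ⋈[g=a] R)) → 3

== RESULT ==
e | c
3 | 2
6 | 1
8 | 1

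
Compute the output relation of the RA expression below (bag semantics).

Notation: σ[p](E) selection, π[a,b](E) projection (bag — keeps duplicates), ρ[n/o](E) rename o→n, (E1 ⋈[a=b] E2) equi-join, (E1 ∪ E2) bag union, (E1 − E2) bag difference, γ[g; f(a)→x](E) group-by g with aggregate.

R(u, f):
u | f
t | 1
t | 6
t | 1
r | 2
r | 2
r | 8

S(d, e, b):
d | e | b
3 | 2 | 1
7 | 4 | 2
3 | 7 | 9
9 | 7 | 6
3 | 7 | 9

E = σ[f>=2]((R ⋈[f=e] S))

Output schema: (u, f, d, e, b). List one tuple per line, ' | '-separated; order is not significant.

Per-node cardinality:
  R → 6
  S → 5
  (R ⋈[f=e] S) → 2
  σ[f>=2]((R ⋈[f=e] S)) → 2

== RESULT ==
u | f | d | e | b
r | 2 | 3 | 2 | 1
r | 2 | 3 | 2 | 1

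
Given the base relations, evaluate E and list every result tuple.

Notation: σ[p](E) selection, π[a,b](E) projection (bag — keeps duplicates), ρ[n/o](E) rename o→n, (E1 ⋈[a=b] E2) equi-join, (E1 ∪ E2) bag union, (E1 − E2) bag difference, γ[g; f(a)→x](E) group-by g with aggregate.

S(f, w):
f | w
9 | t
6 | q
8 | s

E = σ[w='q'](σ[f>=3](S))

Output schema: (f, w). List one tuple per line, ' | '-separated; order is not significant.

Stepwise |·|:
  S → 3
  σ[f>=3](S) → 3
  σ[w='q'](σ[f>=3](S)) → 1

== RESULT ==
f | w
6 | q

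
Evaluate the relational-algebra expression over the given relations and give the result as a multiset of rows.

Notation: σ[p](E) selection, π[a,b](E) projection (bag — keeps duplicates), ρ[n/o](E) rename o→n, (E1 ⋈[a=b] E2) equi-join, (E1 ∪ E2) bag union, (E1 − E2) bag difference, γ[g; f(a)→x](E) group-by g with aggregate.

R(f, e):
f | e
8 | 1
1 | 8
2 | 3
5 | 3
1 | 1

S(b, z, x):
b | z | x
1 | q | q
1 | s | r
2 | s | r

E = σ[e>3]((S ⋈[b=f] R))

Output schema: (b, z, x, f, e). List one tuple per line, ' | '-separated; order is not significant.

Row counts bottom-up:
  S → 3
  R → 5
  (S ⋈[b=f] R) → 5
  σ[e>3]((S ⋈[b=f] R)) → 2

== RESULT ==
b | z | x | f | e
1 | q | q | 1 | 8
1 | s | r | 1 | 8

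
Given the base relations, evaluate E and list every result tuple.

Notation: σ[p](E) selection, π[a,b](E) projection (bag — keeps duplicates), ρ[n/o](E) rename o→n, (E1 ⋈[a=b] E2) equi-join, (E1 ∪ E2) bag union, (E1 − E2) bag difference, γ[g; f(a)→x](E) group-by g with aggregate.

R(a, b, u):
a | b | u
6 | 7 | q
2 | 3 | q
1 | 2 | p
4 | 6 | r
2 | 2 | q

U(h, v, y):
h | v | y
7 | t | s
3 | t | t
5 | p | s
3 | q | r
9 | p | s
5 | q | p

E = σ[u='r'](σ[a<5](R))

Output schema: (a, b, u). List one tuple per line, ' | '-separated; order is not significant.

Subexpression sizes:
  R → 5
  σ[a<5](R) → 4
  σ[u='r'](σ[a<5](R)) → 1

== RESULT ==
a | b | u
4 | 6 | r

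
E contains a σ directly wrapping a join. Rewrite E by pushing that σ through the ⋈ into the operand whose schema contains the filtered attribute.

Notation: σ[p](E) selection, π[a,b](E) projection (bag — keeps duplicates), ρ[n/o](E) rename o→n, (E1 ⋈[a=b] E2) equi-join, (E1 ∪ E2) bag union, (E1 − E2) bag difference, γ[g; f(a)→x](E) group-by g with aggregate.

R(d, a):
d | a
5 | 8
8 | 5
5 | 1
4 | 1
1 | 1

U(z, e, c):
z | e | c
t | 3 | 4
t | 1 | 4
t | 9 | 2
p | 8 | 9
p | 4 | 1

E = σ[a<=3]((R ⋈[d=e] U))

σ filters on a, owned by the left side.
E' = (σ[a<=3](R) ⋈[d=e] U)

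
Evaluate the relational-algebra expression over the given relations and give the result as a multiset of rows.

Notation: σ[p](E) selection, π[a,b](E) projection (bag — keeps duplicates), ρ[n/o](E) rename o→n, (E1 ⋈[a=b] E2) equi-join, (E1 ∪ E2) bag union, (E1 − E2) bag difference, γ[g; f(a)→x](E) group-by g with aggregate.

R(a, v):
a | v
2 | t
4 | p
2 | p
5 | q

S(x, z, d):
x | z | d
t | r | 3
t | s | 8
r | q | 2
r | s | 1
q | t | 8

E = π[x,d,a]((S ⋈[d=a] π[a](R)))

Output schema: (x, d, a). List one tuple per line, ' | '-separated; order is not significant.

Stepwise |·|:
  S → 5
  R → 4
  π[a](R) → 4
  (S ⋈[d=a] π[a](R)) → 2
  π[x,d,a]((S ⋈[d=a] π[a](R))) → 2

== RESULT ==
x | d | a
r | 2 | 2
r | 2 | 2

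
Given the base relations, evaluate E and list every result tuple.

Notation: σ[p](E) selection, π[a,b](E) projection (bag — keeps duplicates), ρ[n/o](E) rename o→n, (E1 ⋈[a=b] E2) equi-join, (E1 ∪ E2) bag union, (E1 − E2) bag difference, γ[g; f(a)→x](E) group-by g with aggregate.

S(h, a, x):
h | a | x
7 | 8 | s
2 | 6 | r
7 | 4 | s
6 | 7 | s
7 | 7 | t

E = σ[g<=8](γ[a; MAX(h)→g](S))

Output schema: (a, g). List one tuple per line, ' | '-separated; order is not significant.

Stepwise |·|:
  S → 5
  γ[a; MAX(h)→g](S) → 4
  σ[g<=8](γ[a; MAX(h)→g](S)) → 4

== RESULT ==
a | g
4 | 7
6 | 2
7 | 7
8 | 7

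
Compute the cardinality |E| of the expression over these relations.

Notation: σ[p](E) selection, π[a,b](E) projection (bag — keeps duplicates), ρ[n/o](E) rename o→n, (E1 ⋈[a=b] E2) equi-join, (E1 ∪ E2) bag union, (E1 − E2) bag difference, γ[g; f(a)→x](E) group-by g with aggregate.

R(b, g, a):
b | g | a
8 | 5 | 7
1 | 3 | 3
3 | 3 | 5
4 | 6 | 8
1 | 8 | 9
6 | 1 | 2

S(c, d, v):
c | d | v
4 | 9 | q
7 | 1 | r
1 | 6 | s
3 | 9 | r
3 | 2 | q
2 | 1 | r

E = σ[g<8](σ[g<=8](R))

Row counts bottom-up:
  R → 6
  σ[g<=8](R) → 6
  σ[g<8](σ[g<=8](R)) → 5

|E| = 5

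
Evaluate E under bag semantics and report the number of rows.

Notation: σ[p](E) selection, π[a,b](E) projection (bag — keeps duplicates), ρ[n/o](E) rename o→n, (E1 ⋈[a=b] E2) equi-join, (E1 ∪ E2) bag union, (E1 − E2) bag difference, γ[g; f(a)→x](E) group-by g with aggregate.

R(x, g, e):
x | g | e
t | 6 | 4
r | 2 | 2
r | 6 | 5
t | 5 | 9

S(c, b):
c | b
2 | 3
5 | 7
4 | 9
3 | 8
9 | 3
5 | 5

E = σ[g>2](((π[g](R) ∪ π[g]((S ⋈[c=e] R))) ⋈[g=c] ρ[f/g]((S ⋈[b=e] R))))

Subexpression sizes:
  R → 4
  π[g](R) → 4
  S → 6
  R → 4
  (S ⋈[c=e] R) → 5
  π[g]((S ⋈[c=e] R)) → 5
  (π[g](R) ∪ π[g]((S ⋈[c=e] R))) → 9
  S → 6
  R → 4
  (S ⋈[b=e] R) → 2
  ρ[f/g]((S ⋈[b=e] R)) → 2
  ((π[g](R) ∪ π[g]((S ⋈[c=e] R))) ⋈[g=c] ρ[f/g]((S ⋈[b=e] R))) → 2
  σ[g>2](((π[g](R) ∪ π[g]((S ⋈[c=e] R))) ⋈[g=c] ρ[f/g]((S ⋈[b=e] R)))) → 2

|E| = 2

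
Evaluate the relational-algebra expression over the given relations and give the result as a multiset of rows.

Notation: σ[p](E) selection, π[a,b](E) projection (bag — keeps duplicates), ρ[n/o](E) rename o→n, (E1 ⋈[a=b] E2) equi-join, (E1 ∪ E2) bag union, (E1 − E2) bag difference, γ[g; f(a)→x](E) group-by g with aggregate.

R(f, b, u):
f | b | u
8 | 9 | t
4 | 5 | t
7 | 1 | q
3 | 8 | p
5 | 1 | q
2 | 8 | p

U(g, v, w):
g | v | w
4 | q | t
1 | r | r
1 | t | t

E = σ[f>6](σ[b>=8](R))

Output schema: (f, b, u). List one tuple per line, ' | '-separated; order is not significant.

Per-node cardinality:
  R → 6
  σ[b>=8](R) → 3
  σ[f>6](σ[b>=8](R)) → 1

== RESULT ==
f | b | u
8 | 9 | t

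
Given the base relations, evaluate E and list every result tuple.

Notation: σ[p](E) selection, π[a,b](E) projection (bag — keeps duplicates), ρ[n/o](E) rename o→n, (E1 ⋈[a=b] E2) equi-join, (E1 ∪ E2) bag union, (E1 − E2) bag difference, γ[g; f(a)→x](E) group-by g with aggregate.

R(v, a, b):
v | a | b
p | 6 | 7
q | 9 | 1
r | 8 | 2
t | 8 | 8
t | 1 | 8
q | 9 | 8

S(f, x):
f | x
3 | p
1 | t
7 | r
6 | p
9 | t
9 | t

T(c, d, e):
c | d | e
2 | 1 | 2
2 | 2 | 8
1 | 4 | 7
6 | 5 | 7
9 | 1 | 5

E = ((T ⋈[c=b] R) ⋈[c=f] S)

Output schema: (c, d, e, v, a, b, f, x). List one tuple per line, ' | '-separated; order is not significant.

Subexpression sizes:
  T → 5
  R → 6
  (T ⋈[c=b] R) → 3
  S → 6
  ((T ⋈[c=b] R) ⋈[c=f] S) → 1

== RESULT ==
c | d | e | v | a | b | f | x
1 | 4 | 7 | q | 9 | 1 | 1 | t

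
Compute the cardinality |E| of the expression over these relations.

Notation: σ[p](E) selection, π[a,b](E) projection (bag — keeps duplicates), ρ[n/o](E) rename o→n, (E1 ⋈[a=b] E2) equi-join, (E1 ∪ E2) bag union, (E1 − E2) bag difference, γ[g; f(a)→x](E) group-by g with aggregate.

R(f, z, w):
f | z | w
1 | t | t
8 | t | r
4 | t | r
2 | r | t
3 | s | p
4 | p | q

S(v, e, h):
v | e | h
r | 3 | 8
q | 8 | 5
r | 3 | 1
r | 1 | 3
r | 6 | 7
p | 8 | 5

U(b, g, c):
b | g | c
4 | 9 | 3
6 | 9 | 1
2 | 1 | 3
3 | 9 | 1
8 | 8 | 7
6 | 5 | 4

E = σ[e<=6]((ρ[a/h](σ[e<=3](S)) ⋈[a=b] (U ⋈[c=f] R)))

Stepwise |·|:
  S → 6
  σ[e<=3](S) → 3
  ρ[a/h](σ[e<=3](S)) → 3
  U → 6
  R → 6
  (U ⋈[c=f] R) → 6
  (ρ[a/h](σ[e<=3](S)) ⋈[a=b] (U ⋈[c=f] R)) → 1
  σ[e<=6]((ρ[a/h](σ[e<=3](S)) ⋈[a=b] (U ⋈[c=f] R))) → 1

|E| = 1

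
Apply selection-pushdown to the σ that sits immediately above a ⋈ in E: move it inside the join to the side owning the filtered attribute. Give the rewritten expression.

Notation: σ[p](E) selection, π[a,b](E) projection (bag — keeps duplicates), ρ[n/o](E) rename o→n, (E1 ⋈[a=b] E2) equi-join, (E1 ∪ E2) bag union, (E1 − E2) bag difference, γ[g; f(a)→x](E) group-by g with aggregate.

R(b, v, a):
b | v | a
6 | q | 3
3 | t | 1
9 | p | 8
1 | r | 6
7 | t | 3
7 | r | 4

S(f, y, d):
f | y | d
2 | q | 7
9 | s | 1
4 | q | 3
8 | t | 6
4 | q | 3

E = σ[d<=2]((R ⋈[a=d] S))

σ filters on d, owned by the right side.
E' = (R ⋈[a=d] σ[d<=2](S))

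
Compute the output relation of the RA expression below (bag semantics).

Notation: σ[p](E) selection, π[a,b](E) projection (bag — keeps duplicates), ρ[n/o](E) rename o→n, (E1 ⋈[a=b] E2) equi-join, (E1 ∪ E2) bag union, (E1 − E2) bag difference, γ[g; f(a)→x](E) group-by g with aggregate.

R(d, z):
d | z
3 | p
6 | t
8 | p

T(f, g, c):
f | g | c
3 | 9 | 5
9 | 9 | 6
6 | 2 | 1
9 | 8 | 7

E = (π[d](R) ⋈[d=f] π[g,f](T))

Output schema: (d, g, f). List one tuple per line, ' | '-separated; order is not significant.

Subexpression sizes:
  R → 3
  π[d](R) → 3
  T → 4
  π[g,f](T) → 4
  (π[d](R) ⋈[d=f] π[g,f](T)) → 2

== RESULT ==
d | g | f
3 | 9 | 3
6 | 2 | 6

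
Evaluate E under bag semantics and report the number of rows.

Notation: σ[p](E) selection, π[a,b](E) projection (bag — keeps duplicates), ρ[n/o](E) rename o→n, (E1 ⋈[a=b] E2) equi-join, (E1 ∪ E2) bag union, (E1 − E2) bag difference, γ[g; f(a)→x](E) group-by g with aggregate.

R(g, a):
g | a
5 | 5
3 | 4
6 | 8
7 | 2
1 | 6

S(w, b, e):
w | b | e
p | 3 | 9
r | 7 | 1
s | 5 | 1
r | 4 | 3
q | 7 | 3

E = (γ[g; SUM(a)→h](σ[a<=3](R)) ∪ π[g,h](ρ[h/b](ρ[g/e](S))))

Subexpression sizes:
  R → 5
  σ[a<=3](R) → 1
  γ[g; SUM(a)→h](σ[a<=3](R)) → 1
  S → 5
  ρ[g/e](S) → 5
  ρ[h/b](ρ[g/e](S)) → 5
  π[g,h](ρ[h/b](ρ[g/e](S))) → 5
  (γ[g; SUM(a)→h](σ[a<=3](R)) ∪ π[g,h](ρ[h/b](ρ[g/e](S)))) → 6

|E| = 6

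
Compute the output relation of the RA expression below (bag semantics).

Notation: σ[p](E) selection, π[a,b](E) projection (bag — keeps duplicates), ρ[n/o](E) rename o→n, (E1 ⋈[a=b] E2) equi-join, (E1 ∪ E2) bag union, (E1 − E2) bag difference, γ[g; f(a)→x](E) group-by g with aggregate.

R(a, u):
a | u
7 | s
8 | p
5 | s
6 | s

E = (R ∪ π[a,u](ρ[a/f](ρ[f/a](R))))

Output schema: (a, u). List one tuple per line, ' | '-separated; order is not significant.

Per-node cardinality:
  R → 4
  R → 4
  ρ[f/a](R) → 4
  ρ[a/f](ρ[f/a](R)) → 4
  π[a,u](ρ[a/f](ρ[f/a](R))) → 4
  (R ∪ π[a,u](ρ[a/f](ρ[f/a](R)))) → 8

== RESULT ==
a | u
5 | s
5 | s
6 | s
6 | s
7 | s
7 | s
8 | p
8 | p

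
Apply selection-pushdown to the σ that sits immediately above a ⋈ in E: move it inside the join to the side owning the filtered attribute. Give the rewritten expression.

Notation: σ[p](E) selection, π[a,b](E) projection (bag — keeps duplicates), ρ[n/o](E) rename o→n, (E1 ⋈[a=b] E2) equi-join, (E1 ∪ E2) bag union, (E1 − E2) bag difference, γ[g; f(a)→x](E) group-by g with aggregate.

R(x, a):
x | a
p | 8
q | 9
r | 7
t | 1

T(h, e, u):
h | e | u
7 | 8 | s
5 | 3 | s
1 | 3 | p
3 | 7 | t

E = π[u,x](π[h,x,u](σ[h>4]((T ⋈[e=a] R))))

σ filters on h, owned by the left side.
E' = π[u,x](π[h,x,u]((σ[h>4](T) ⋈[e=a] R)))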